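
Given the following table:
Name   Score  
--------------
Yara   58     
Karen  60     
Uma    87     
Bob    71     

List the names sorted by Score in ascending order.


Sorting by Score (ascending):
  Yara: 58
  Karen: 60
  Bob: 71
  Uma: 87


ANSWER: Yara, Karen, Bob, Uma


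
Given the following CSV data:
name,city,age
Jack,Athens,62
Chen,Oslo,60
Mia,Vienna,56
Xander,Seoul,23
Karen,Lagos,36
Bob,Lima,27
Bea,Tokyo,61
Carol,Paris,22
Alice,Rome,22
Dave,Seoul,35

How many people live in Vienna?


Scanning city column for 'Vienna':
  Row 3: Mia -> MATCH
Total matches: 1

ANSWER: 1


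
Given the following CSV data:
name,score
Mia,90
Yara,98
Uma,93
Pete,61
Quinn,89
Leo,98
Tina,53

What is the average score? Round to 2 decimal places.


Scores: 90, 98, 93, 61, 89, 98, 53
Sum = 582
Count = 7
Average = 582 / 7 = 83.14

ANSWER: 83.14


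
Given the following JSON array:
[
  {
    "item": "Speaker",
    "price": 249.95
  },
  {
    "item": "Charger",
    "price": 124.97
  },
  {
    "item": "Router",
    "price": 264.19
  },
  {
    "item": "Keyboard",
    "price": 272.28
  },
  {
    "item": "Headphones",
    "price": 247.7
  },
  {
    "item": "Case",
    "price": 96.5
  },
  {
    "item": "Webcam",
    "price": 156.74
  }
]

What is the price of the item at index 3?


Array index 3 -> Keyboard
price = 272.28

ANSWER: 272.28


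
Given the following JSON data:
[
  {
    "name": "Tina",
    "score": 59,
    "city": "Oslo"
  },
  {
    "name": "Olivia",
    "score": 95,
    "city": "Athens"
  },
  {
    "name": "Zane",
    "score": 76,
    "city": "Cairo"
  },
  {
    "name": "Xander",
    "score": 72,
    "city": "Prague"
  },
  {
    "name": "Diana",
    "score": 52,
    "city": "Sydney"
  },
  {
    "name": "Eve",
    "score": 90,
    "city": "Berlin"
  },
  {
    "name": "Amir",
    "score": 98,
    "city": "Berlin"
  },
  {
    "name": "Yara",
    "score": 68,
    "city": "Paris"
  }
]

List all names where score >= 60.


Filtering records where score >= 60:
  Tina (score=59) -> no
  Olivia (score=95) -> YES
  Zane (score=76) -> YES
  Xander (score=72) -> YES
  Diana (score=52) -> no
  Eve (score=90) -> YES
  Amir (score=98) -> YES
  Yara (score=68) -> YES


ANSWER: Olivia, Zane, Xander, Eve, Amir, Yara


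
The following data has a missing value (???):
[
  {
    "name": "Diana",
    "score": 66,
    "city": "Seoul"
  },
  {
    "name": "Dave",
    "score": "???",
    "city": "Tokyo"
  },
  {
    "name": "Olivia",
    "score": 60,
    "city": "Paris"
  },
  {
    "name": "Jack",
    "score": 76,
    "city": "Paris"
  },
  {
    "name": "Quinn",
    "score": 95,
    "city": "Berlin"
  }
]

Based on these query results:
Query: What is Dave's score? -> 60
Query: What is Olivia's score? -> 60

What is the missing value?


The missing value is Dave's score
From query: Dave's score = 60

ANSWER: 60


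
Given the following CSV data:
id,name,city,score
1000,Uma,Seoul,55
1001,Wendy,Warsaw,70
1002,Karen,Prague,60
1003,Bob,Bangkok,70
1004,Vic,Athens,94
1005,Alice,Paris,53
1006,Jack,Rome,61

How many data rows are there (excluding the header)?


Counting rows (excluding header):
Header: id,name,city,score
Data rows: 7

ANSWER: 7


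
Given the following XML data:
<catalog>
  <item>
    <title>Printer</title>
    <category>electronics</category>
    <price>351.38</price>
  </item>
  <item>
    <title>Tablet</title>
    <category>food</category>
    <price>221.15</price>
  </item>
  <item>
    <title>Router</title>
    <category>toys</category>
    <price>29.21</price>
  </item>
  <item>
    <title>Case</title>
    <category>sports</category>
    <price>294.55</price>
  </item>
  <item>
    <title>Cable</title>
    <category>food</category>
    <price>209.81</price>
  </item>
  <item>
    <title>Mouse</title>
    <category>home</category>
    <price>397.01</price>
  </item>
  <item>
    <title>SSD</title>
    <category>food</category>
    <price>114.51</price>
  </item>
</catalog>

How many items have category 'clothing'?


Scanning <item> elements for <category>clothing</category>:
Count: 0

ANSWER: 0


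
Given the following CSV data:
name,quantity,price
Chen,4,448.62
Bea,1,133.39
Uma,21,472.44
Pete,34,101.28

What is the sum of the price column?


Values in 'price' column:
  Row 1: 448.62
  Row 2: 133.39
  Row 3: 472.44
  Row 4: 101.28
Sum = 448.62 + 133.39 + 472.44 + 101.28 = 1155.73

ANSWER: 1155.73


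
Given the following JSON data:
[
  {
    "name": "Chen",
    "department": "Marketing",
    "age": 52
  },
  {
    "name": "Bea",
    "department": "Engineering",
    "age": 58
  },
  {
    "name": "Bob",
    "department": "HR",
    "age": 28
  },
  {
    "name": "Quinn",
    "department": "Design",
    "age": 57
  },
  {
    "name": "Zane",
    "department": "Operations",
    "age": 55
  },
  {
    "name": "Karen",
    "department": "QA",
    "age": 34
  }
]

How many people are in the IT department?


Scanning records for department = IT
  No matches found
Count: 0

ANSWER: 0


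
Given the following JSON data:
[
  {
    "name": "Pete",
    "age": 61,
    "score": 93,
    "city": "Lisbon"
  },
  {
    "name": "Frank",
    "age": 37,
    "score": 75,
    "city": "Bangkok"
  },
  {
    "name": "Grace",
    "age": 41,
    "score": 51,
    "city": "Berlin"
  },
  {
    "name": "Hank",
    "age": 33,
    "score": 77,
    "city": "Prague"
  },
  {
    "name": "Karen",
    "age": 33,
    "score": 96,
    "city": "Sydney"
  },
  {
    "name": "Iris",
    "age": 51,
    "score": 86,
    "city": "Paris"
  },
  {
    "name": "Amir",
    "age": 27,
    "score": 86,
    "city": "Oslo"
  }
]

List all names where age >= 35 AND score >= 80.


Checking both conditions:
  Pete (age=61, score=93) -> YES
  Frank (age=37, score=75) -> no
  Grace (age=41, score=51) -> no
  Hank (age=33, score=77) -> no
  Karen (age=33, score=96) -> no
  Iris (age=51, score=86) -> YES
  Amir (age=27, score=86) -> no


ANSWER: Pete, Iris


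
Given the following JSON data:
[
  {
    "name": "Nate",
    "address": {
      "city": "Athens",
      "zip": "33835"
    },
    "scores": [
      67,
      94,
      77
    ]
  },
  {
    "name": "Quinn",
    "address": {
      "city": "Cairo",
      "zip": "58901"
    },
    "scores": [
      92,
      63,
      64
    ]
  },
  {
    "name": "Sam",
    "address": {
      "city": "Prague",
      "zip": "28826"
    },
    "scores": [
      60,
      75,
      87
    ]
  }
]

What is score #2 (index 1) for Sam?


Path: records[2].scores[1]
Value: 75

ANSWER: 75


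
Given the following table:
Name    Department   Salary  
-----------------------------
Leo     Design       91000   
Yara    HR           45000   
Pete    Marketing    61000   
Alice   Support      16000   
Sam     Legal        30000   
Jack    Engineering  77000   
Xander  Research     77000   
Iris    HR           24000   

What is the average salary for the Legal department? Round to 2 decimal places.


Legal department members:
  Sam: 30000
Sum = 30000
Count = 1
Average = 30000 / 1 = 30000.00

ANSWER: 30000.00


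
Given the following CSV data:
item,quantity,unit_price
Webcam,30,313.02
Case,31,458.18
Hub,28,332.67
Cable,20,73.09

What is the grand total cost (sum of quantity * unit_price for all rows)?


Computing row totals:
  Webcam: 30 * 313.02 = 9390.6
  Case: 31 * 458.18 = 14203.58
  Hub: 28 * 332.67 = 9314.76
  Cable: 20 * 73.09 = 1461.8
Grand total = 9390.6 + 14203.58 + 9314.76 + 1461.8 = 34370.74

ANSWER: 34370.74


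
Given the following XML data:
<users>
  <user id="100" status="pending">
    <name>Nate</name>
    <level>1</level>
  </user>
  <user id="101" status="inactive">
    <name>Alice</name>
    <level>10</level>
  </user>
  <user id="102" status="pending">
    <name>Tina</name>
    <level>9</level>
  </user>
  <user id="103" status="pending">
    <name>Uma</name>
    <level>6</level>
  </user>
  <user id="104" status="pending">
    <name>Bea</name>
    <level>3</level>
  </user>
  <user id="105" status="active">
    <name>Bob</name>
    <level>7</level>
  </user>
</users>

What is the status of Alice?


Finding user with name = Alice
user id="101" status="inactive"

ANSWER: inactive


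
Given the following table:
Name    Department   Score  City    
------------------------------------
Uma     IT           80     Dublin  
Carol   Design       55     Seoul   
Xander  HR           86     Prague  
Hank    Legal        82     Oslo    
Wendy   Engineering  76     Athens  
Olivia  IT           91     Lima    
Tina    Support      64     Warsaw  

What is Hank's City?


Row 4: Hank
City = Oslo

ANSWER: Oslo


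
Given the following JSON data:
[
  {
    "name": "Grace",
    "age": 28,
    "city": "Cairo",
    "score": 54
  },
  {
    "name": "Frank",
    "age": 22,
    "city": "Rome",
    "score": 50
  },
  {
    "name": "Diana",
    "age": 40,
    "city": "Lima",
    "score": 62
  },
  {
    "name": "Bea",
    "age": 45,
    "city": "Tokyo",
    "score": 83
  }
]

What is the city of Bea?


Looking up record where name = Bea
Record index: 3
Field 'city' = Tokyo

ANSWER: Tokyo


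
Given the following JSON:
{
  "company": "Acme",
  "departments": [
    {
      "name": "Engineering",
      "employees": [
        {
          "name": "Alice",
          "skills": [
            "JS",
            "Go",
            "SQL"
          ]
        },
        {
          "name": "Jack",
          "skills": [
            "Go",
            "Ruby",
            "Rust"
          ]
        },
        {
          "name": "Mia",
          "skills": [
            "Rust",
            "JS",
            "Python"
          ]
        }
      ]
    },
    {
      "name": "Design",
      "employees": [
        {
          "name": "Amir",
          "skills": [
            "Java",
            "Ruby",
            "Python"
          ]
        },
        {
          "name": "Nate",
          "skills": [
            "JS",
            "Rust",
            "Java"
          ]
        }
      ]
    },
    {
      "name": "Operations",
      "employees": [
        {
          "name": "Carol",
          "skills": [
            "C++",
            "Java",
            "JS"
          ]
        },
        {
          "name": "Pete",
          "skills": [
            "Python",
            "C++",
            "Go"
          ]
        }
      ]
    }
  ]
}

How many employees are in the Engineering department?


Path: departments[0].employees
Count: 3

ANSWER: 3


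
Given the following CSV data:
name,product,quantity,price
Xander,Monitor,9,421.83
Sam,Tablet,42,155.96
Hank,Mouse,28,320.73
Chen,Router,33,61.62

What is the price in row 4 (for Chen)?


Row 4: Chen
Column 'price' = 61.62

ANSWER: 61.62


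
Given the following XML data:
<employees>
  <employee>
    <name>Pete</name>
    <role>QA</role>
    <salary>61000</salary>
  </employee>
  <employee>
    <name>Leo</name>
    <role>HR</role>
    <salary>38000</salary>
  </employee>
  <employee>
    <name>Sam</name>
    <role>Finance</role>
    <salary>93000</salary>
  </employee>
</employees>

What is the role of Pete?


Searching for <employee> with <name>Pete</name>
Found at position 1
<role>QA</role>

ANSWER: QA


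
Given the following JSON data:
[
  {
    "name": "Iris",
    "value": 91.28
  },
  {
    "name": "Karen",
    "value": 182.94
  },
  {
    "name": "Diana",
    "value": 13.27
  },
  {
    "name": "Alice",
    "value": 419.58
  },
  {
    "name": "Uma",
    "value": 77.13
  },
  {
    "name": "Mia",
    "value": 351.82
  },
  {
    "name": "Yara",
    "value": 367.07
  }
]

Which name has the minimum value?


Comparing values:
  Iris: 91.28
  Karen: 182.94
  Diana: 13.27
  Alice: 419.58
  Uma: 77.13
  Mia: 351.82
  Yara: 367.07
Minimum: Diana (13.27)

ANSWER: Diana


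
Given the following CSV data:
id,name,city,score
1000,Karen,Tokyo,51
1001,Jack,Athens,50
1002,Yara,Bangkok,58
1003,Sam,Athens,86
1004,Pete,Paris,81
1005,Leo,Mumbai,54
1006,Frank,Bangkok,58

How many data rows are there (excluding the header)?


Counting rows (excluding header):
Header: id,name,city,score
Data rows: 7

ANSWER: 7


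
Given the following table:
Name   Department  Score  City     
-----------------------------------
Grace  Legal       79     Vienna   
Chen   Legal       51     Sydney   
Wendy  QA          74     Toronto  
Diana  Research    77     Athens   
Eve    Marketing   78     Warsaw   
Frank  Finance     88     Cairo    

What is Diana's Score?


Row 4: Diana
Score = 77

ANSWER: 77


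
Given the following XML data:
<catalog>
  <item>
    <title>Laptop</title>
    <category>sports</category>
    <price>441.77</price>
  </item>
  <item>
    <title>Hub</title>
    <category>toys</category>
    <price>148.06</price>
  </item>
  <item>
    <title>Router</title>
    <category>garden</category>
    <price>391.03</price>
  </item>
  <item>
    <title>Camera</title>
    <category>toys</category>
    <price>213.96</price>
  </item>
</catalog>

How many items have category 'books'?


Scanning <item> elements for <category>books</category>:
Count: 0

ANSWER: 0


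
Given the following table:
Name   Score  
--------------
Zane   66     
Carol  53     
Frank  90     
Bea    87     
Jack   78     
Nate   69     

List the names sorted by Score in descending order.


Sorting by Score (descending):
  Frank: 90
  Bea: 87
  Jack: 78
  Nate: 69
  Zane: 66
  Carol: 53


ANSWER: Frank, Bea, Jack, Nate, Zane, Carol


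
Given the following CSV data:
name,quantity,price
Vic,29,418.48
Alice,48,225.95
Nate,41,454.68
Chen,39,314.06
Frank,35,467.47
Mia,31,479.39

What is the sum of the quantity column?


Values in 'quantity' column:
  Row 1: 29
  Row 2: 48
  Row 3: 41
  Row 4: 39
  Row 5: 35
  Row 6: 31
Sum = 29 + 48 + 41 + 39 + 35 + 31 = 223

ANSWER: 223


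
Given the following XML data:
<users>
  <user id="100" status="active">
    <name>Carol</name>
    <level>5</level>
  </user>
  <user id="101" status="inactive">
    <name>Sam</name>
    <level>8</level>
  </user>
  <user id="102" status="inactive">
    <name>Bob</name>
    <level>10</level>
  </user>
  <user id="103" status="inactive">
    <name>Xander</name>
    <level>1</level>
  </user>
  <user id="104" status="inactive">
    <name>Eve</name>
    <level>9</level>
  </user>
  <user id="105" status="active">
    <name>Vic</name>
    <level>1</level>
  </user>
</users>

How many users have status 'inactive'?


Counting users with status='inactive':
  Sam (id=101) -> MATCH
  Bob (id=102) -> MATCH
  Xander (id=103) -> MATCH
  Eve (id=104) -> MATCH
Count: 4

ANSWER: 4


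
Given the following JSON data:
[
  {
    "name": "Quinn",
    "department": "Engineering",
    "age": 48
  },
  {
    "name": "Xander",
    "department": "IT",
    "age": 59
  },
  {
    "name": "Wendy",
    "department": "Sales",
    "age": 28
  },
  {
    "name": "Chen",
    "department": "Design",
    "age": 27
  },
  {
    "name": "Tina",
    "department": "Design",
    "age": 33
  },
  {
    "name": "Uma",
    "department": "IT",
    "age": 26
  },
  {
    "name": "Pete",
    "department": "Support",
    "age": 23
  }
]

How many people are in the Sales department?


Scanning records for department = Sales
  Record 2: Wendy
Count: 1

ANSWER: 1


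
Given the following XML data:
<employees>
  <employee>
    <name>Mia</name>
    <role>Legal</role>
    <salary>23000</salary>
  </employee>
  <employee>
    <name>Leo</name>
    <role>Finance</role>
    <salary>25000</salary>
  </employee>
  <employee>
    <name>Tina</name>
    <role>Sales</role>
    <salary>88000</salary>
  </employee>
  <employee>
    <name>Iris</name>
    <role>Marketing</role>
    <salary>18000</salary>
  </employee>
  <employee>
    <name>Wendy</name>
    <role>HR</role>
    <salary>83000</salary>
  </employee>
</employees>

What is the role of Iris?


Searching for <employee> with <name>Iris</name>
Found at position 4
<role>Marketing</role>

ANSWER: Marketing


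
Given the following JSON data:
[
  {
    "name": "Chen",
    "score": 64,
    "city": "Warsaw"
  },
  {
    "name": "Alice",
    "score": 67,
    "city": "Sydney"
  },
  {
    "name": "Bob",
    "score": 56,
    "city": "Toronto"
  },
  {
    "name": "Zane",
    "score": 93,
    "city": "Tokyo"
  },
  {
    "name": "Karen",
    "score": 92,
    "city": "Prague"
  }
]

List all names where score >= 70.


Filtering records where score >= 70:
  Chen (score=64) -> no
  Alice (score=67) -> no
  Bob (score=56) -> no
  Zane (score=93) -> YES
  Karen (score=92) -> YES


ANSWER: Zane, Karen


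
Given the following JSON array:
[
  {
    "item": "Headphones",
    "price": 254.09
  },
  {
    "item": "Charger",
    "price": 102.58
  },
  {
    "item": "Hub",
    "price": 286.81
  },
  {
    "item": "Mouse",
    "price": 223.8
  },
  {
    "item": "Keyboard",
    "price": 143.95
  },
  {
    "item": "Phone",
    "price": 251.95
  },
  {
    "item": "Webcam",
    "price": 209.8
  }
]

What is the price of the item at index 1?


Array index 1 -> Charger
price = 102.58

ANSWER: 102.58


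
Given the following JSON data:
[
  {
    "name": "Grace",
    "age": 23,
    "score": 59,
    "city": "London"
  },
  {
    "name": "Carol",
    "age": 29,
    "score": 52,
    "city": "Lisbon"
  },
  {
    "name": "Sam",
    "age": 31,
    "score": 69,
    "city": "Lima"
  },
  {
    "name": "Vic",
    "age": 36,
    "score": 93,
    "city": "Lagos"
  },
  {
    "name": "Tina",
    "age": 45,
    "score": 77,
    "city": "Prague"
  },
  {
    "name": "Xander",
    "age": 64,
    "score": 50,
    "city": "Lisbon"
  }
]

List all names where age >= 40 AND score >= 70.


Checking both conditions:
  Grace (age=23, score=59) -> no
  Carol (age=29, score=52) -> no
  Sam (age=31, score=69) -> no
  Vic (age=36, score=93) -> no
  Tina (age=45, score=77) -> YES
  Xander (age=64, score=50) -> no


ANSWER: Tina


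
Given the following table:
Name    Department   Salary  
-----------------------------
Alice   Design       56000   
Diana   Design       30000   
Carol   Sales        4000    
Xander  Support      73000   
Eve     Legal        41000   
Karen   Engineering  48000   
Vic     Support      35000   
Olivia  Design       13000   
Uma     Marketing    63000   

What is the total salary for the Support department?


Support department members:
  Xander: 73000
  Vic: 35000
Total = 73000 + 35000 = 108000

ANSWER: 108000


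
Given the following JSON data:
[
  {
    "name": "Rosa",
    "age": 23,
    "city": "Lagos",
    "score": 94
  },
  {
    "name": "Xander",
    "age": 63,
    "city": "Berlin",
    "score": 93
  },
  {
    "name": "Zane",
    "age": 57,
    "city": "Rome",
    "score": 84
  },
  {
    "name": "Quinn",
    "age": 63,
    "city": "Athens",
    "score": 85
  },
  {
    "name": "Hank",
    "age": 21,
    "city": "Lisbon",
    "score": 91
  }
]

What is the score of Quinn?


Looking up record where name = Quinn
Record index: 3
Field 'score' = 85

ANSWER: 85


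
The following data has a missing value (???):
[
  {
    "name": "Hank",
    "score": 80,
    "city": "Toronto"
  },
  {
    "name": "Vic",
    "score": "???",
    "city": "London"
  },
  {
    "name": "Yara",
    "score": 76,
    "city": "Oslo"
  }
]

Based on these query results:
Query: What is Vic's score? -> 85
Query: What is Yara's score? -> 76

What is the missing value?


The missing value is Vic's score
From query: Vic's score = 85

ANSWER: 85


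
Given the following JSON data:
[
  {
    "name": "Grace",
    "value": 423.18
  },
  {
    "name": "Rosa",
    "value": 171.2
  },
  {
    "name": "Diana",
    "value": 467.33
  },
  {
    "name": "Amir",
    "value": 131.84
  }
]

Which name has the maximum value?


Comparing values:
  Grace: 423.18
  Rosa: 171.2
  Diana: 467.33
  Amir: 131.84
Maximum: Diana (467.33)

ANSWER: Diana


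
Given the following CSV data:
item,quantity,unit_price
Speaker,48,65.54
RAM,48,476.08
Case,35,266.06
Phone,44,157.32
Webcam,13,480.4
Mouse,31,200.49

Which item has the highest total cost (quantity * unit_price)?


Computing row totals:
  Speaker: 3145.92
  RAM: 22851.84
  Case: 9312.1
  Phone: 6922.08
  Webcam: 6245.2
  Mouse: 6215.19
Maximum: RAM (22851.84)

ANSWER: RAM


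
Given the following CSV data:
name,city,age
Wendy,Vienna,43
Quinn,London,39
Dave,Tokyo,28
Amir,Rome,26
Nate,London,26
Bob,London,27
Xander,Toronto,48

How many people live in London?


Scanning city column for 'London':
  Row 2: Quinn -> MATCH
  Row 5: Nate -> MATCH
  Row 6: Bob -> MATCH
Total matches: 3

ANSWER: 3


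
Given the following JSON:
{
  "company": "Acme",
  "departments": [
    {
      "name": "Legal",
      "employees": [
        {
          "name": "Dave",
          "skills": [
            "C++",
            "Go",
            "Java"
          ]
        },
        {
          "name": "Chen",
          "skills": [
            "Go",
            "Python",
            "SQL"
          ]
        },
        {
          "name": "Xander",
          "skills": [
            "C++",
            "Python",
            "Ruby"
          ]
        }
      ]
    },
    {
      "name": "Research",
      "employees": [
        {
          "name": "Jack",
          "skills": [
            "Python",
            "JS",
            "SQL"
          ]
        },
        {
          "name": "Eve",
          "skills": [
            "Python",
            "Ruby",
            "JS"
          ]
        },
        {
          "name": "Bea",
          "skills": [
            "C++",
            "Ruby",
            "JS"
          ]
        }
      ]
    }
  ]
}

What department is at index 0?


Path: departments[0].name
Value: Legal

ANSWER: Legal


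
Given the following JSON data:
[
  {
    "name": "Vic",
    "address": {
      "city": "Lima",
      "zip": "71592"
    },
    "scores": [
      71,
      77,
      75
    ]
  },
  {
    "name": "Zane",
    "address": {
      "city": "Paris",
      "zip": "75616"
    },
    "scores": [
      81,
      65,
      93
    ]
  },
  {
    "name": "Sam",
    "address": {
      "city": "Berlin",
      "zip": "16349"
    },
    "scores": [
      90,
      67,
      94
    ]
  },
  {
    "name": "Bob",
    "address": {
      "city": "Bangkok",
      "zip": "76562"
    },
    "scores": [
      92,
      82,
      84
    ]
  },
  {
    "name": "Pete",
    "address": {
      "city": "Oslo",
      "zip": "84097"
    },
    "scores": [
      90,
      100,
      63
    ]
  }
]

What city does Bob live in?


Path: records[3].address.city
Value: Bangkok

ANSWER: Bangkok


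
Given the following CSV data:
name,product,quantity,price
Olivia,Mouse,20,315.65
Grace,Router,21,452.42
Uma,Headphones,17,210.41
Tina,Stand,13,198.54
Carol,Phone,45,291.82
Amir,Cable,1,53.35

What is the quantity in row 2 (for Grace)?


Row 2: Grace
Column 'quantity' = 21

ANSWER: 21


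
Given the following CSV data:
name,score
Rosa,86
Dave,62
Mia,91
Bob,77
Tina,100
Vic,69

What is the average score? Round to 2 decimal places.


Scores: 86, 62, 91, 77, 100, 69
Sum = 485
Count = 6
Average = 485 / 6 = 80.83

ANSWER: 80.83


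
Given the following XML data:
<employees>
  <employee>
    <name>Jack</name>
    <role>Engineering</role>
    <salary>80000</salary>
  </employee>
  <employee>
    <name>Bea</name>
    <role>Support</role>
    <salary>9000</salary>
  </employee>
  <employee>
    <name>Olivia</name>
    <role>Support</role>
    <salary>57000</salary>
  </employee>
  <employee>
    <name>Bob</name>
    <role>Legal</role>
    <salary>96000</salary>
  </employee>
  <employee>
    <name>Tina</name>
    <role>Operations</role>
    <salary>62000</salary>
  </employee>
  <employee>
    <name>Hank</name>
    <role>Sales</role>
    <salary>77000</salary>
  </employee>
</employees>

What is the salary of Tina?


Searching for <employee> with <name>Tina</name>
Found at position 5
<salary>62000</salary>

ANSWER: 62000


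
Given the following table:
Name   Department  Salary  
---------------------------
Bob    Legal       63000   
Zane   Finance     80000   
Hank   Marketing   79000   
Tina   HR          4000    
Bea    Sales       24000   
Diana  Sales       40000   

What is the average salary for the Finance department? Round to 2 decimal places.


Finance department members:
  Zane: 80000
Sum = 80000
Count = 1
Average = 80000 / 1 = 80000.00

ANSWER: 80000.00


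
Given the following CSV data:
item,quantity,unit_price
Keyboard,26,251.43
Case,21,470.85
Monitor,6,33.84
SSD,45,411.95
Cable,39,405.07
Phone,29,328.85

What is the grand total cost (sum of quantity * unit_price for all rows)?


Computing row totals:
  Keyboard: 26 * 251.43 = 6537.18
  Case: 21 * 470.85 = 9887.85
  Monitor: 6 * 33.84 = 203.04
  SSD: 45 * 411.95 = 18537.75
  Cable: 39 * 405.07 = 15797.73
  Phone: 29 * 328.85 = 9536.65
Grand total = 6537.18 + 9887.85 + 203.04 + 18537.75 + 15797.73 + 9536.65 = 60500.2

ANSWER: 60500.2


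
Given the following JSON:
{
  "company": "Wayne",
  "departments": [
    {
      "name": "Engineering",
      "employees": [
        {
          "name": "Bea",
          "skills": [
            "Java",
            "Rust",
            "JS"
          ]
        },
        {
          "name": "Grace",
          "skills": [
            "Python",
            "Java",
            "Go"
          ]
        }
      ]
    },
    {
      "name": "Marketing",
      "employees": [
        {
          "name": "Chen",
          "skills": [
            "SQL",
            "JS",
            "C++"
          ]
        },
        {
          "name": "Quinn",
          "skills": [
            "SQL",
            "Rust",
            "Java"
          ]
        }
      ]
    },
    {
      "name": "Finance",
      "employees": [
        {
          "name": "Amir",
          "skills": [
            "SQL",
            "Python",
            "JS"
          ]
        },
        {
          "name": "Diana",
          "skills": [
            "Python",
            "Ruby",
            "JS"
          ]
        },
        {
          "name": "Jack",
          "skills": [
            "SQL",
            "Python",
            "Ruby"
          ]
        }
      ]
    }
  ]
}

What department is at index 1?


Path: departments[1].name
Value: Marketing

ANSWER: Marketing


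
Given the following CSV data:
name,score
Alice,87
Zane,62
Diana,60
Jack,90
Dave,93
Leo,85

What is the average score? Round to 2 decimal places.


Scores: 87, 62, 60, 90, 93, 85
Sum = 477
Count = 6
Average = 477 / 6 = 79.50

ANSWER: 79.50


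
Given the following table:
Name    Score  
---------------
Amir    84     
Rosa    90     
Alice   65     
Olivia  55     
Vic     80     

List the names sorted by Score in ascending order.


Sorting by Score (ascending):
  Olivia: 55
  Alice: 65
  Vic: 80
  Amir: 84
  Rosa: 90


ANSWER: Olivia, Alice, Vic, Amir, Rosa


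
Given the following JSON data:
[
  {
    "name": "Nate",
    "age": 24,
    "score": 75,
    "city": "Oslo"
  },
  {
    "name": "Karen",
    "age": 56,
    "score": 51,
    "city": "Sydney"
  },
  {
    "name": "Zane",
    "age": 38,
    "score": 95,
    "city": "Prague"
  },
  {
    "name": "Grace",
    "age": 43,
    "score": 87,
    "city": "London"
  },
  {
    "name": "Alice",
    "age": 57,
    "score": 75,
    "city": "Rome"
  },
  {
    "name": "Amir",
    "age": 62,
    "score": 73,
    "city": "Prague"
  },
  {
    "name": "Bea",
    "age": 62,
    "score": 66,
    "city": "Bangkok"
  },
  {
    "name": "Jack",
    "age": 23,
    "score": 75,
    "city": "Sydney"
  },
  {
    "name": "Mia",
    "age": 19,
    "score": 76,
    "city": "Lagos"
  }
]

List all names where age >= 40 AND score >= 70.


Checking both conditions:
  Nate (age=24, score=75) -> no
  Karen (age=56, score=51) -> no
  Zane (age=38, score=95) -> no
  Grace (age=43, score=87) -> YES
  Alice (age=57, score=75) -> YES
  Amir (age=62, score=73) -> YES
  Bea (age=62, score=66) -> no
  Jack (age=23, score=75) -> no
  Mia (age=19, score=76) -> no


ANSWER: Grace, Alice, Amir


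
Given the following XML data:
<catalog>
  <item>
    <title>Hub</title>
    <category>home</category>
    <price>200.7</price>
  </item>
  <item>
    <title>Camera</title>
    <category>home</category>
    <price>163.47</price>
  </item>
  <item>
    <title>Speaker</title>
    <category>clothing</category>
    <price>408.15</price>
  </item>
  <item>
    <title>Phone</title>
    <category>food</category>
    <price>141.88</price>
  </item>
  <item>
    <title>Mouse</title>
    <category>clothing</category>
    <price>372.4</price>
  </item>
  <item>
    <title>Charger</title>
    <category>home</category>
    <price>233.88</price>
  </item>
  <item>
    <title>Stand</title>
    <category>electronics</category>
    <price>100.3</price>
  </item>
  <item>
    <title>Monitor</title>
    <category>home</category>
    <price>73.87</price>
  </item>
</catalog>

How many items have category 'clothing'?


Scanning <item> elements for <category>clothing</category>:
  Item 3: Speaker -> MATCH
  Item 5: Mouse -> MATCH
Count: 2

ANSWER: 2


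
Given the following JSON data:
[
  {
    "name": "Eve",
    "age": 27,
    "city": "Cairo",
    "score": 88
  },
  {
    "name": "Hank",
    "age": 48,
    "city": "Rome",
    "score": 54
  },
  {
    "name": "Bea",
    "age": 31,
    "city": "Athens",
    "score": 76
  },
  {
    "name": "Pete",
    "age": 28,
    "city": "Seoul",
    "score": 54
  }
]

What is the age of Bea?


Looking up record where name = Bea
Record index: 2
Field 'age' = 31

ANSWER: 31


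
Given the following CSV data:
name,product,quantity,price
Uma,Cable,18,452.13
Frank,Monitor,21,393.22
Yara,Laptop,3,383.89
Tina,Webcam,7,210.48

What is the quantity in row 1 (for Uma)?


Row 1: Uma
Column 'quantity' = 18

ANSWER: 18


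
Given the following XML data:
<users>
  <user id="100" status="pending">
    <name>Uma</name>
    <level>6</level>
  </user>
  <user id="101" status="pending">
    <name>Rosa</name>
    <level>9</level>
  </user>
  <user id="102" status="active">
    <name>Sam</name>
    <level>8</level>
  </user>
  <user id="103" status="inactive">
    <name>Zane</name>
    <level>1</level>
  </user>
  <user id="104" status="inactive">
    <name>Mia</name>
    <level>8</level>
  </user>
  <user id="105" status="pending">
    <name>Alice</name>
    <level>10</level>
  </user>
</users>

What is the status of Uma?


Finding user with name = Uma
user id="100" status="pending"

ANSWER: pending


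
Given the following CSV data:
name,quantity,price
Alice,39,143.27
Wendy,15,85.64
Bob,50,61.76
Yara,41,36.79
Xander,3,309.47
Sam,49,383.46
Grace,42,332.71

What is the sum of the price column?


Values in 'price' column:
  Row 1: 143.27
  Row 2: 85.64
  Row 3: 61.76
  Row 4: 36.79
  Row 5: 309.47
  Row 6: 383.46
  Row 7: 332.71
Sum = 143.27 + 85.64 + 61.76 + 36.79 + 309.47 + 383.46 + 332.71 = 1353.1

ANSWER: 1353.1


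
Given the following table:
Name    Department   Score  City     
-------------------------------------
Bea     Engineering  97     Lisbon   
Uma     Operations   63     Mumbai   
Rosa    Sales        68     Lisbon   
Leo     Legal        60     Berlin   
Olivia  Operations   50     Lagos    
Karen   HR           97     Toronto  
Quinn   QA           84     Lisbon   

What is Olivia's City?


Row 5: Olivia
City = Lagos

ANSWER: Lagos


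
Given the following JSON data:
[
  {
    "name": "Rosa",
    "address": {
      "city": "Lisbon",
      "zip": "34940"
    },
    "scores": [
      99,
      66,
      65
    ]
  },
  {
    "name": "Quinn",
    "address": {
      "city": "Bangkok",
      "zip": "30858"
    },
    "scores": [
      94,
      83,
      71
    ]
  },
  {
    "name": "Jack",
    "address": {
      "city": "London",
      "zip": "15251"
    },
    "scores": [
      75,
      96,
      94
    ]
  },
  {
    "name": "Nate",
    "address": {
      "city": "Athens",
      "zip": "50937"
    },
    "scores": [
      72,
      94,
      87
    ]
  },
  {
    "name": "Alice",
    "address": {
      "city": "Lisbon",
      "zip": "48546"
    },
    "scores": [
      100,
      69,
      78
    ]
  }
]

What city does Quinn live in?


Path: records[1].address.city
Value: Bangkok

ANSWER: Bangkok


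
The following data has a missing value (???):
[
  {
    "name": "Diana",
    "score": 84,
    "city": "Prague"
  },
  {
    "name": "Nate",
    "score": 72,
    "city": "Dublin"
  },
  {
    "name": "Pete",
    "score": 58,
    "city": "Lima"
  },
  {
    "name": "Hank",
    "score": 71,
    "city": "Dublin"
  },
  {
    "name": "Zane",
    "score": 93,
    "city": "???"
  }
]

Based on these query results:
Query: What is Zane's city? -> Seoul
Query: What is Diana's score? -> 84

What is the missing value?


The missing value is Zane's city
From query: Zane's city = Seoul

ANSWER: Seoul


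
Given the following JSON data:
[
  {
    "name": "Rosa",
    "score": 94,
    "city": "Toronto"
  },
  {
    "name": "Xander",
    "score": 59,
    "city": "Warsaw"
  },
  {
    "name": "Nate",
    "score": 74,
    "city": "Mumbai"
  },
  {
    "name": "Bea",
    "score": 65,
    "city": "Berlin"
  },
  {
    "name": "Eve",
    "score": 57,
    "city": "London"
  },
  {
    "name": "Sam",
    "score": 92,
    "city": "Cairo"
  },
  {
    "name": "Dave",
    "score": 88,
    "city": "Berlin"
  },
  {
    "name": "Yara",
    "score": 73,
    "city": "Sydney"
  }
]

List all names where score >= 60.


Filtering records where score >= 60:
  Rosa (score=94) -> YES
  Xander (score=59) -> no
  Nate (score=74) -> YES
  Bea (score=65) -> YES
  Eve (score=57) -> no
  Sam (score=92) -> YES
  Dave (score=88) -> YES
  Yara (score=73) -> YES


ANSWER: Rosa, Nate, Bea, Sam, Dave, Yara


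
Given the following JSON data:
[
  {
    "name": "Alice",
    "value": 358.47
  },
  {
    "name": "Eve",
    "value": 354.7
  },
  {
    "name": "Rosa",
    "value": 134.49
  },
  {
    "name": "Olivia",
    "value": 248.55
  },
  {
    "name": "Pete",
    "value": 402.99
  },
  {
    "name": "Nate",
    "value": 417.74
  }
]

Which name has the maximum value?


Comparing values:
  Alice: 358.47
  Eve: 354.7
  Rosa: 134.49
  Olivia: 248.55
  Pete: 402.99
  Nate: 417.74
Maximum: Nate (417.74)

ANSWER: Nate


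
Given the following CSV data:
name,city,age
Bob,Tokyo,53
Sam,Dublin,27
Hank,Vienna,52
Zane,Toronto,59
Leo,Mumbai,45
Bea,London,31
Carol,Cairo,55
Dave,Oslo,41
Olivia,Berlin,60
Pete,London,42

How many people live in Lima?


Scanning city column for 'Lima':
Total matches: 0

ANSWER: 0


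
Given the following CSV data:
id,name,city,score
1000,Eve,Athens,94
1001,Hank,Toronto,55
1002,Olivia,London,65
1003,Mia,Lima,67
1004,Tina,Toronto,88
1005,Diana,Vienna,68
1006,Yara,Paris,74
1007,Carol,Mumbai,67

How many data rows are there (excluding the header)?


Counting rows (excluding header):
Header: id,name,city,score
Data rows: 8

ANSWER: 8


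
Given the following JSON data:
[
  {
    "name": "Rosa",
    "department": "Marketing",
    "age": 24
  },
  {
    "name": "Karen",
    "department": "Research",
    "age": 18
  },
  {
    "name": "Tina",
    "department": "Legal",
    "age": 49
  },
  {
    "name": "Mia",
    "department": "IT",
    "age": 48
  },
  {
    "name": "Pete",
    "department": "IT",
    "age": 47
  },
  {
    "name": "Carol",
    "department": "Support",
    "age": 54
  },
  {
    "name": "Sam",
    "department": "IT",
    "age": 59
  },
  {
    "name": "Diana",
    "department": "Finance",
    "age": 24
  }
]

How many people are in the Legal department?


Scanning records for department = Legal
  Record 2: Tina
Count: 1

ANSWER: 1


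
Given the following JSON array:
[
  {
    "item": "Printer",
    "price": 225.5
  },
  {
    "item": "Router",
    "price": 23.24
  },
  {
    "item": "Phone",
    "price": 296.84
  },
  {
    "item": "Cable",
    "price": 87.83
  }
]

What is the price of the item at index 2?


Array index 2 -> Phone
price = 296.84

ANSWER: 296.84


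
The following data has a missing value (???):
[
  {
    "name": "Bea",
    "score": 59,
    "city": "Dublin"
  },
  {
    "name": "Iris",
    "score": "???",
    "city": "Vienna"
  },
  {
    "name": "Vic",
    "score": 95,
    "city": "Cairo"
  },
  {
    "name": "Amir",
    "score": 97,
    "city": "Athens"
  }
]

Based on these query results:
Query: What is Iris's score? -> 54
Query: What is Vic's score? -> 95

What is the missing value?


The missing value is Iris's score
From query: Iris's score = 54

ANSWER: 54


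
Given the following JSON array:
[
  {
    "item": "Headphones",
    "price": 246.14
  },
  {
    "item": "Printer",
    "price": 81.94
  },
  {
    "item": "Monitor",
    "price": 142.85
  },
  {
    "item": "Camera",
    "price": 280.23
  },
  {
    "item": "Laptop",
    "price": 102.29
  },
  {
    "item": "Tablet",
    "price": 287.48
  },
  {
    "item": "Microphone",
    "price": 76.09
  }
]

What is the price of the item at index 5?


Array index 5 -> Tablet
price = 287.48

ANSWER: 287.48


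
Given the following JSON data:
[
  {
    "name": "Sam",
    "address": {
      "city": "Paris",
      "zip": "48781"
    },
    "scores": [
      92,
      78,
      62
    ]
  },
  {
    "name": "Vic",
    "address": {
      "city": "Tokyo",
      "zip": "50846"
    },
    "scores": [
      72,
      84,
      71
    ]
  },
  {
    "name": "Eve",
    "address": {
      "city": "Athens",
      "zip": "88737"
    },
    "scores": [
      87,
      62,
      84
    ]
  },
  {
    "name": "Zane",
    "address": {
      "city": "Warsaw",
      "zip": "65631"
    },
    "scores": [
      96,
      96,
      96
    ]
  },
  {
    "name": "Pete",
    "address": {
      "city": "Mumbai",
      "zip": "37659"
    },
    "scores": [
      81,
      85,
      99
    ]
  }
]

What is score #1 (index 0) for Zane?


Path: records[3].scores[0]
Value: 96

ANSWER: 96


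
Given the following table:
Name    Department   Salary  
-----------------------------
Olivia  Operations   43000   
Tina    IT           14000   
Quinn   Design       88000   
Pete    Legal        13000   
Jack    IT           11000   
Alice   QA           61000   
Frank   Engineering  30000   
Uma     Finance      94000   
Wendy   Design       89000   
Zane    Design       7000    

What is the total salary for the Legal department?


Legal department members:
  Pete: 13000
Total = 13000 = 13000

ANSWER: 13000


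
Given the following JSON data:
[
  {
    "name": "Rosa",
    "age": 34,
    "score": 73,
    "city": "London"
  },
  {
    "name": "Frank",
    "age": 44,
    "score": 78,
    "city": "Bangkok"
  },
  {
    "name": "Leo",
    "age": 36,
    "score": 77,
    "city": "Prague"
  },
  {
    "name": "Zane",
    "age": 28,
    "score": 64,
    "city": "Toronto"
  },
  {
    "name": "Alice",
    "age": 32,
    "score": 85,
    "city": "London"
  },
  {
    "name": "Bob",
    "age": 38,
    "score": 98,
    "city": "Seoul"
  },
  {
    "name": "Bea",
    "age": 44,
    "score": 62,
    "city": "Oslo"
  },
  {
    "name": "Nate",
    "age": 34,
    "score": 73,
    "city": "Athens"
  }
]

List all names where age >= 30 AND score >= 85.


Checking both conditions:
  Rosa (age=34, score=73) -> no
  Frank (age=44, score=78) -> no
  Leo (age=36, score=77) -> no
  Zane (age=28, score=64) -> no
  Alice (age=32, score=85) -> YES
  Bob (age=38, score=98) -> YES
  Bea (age=44, score=62) -> no
  Nate (age=34, score=73) -> no


ANSWER: Alice, Bob


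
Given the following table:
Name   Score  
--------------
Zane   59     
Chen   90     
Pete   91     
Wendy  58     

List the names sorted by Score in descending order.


Sorting by Score (descending):
  Pete: 91
  Chen: 90
  Zane: 59
  Wendy: 58


ANSWER: Pete, Chen, Zane, Wendy


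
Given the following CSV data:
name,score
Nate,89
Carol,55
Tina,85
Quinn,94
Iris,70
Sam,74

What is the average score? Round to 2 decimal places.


Scores: 89, 55, 85, 94, 70, 74
Sum = 467
Count = 6
Average = 467 / 6 = 77.83

ANSWER: 77.83


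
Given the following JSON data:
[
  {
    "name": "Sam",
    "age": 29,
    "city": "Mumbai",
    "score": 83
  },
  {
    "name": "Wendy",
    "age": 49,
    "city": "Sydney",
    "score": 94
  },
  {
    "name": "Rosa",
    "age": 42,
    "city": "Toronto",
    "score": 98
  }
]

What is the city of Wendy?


Looking up record where name = Wendy
Record index: 1
Field 'city' = Sydney

ANSWER: Sydney
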